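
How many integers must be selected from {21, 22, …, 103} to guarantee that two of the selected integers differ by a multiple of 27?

Group the integers by remainder mod 27; there are 27 residue classes, each nonempty in this range.
Choosing one from each class (27 integers) avoids any shared remainder.
One more choice must repeat a class, so two differ by a multiple of 27. Hence 27 + 1 = 28.

28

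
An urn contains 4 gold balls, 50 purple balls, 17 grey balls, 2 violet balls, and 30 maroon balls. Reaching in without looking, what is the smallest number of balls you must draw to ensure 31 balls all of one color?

In the worst case we take at most 30 of each color, but all 4 gold, all 17 grey, and all 2 violet (fewer than 30), giving 4 + 30 + 17 + 2 + 30 = 83.
One more ball then forces some color to 31, so 83 + 1 = 84.

84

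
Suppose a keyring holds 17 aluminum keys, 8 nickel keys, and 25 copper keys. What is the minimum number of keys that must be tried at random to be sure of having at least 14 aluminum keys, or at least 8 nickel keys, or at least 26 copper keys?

The worst case stops just short of every target: 13 aluminum, 7 nickel, 25 copper — 13 + 7 + 25 = 45 keys.
One more key must push some type to its target, so 45 + 1 = 46.

46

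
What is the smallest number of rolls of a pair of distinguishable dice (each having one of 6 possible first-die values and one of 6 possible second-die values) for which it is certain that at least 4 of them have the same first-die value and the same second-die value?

109

There are 6 × 6 = 36 (first-die value, second-die value) combinations acting as pigeonholes.
With 36 × 3 = 108 rolls of a pair of distinguishable dice we could place exactly 3 in each, with no (first-die value, second-die value) pair reaching 4.
One more forces some (first-die value, second-die value) pair to hold 4, so 108 + 1 = 109.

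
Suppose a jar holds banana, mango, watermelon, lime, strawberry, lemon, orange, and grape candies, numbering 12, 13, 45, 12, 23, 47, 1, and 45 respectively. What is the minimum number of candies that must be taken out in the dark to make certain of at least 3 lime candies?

To avoid lime candies as long as possible, exhaust the other 7 flavors first.
The worst case draws every non-lime candy first: 12 + 13 + 45 + 23 + 47 + 1 + 45 = 186.
The next 3 draws are then forced to be lime, giving 186 + 3 = 189.

189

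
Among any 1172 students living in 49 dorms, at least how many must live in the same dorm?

The 1172 students fall into 49 dorms.
If each of the 49 dorms held at most 23, the total would be at most 49 × 23 = 1127 < 1172, a contradiction.
So at least one holds ⌈1172/49⌉ = 24.

24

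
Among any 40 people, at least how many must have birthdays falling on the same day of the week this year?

There are 7 days of the week, which serve as the pigeonholes.
If each of the 7 days of the week held at most 5, the total would be at most 7 × 5 = 35 < 40, a contradiction.
So at least one holds ⌈40/7⌉ = 6.

6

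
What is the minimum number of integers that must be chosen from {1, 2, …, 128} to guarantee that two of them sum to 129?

65

Partition {1, …, 128} into 64 pairs: {1,128}, {2,127}, …, {64,65}.
Choosing 64 integers — say the integers 1 through 64 — takes one from each pair and avoids the property.
Choosing 65 forces two into the same pair by pigeonhole, and those sum to 129. So 65.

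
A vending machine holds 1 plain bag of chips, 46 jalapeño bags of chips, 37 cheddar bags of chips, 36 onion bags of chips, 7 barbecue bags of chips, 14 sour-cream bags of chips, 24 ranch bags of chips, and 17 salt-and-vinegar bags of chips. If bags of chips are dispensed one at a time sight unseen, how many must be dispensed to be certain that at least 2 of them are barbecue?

177

The worst case draws every non-barbecue bag of chips first: 1 + 46 + 37 + 36 + 14 + 24 + 17 = 175.
The next 2 draws are then forced to be barbecue, giving 175 + 2 = 177.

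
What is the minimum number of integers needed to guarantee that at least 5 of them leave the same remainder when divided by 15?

There are 15 residue classes modulo 15 acting as pigeonholes.
With 15 × 4 = 60 integers we could place exactly 4 in each, with no class reaching 5.
One more forces some class to hold 5, so 60 + 1 = 61.

61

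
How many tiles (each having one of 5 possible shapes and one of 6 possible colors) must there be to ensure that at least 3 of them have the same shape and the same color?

There are 5 × 6 = 30 (shape, color) combinations acting as pigeonholes.
With 30 × 2 = 60 tiles we could place exactly 2 in each, with no (shape, color) pair reaching 3.
One more forces some (shape, color) pair to hold 3, so 60 + 1 = 61.

61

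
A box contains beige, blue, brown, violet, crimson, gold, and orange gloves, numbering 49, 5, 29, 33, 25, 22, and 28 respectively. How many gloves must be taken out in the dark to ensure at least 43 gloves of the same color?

Treat the 7 colors as pigeonholes.
In the worst case we take at most 42 of each color, but all 5 blue, all 29 brown, all 33 violet, all 25 crimson, all 22 gold, and all 28 orange (fewer than 42), giving 42 + 5 + 29 + 33 + 25 + 22 + 28 = 184.
One more glove then forces some color to 43, so 184 + 1 = 185.

185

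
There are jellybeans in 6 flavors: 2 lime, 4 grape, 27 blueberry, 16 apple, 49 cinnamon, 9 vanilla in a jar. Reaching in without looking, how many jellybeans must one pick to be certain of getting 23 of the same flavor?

Treat the 6 flavors as pigeonholes.
In the worst case we take at most 22 of each flavor, but all 2 lime, all 4 grape, all 16 apple, and all 9 vanilla (fewer than 22), giving 2 + 4 + 22 + 16 + 22 + 9 = 75.
One more jellybean then forces some flavor to 23, so 75 + 1 = 76.

76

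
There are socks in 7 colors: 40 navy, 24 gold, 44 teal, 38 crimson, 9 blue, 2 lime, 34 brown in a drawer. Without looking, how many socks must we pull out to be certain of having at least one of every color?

190

The hardest color to obtain is lime: we could draw every other sock first — 191 − 2 = 189 socks — without a single lime one.
The next draw must be lime, so 189 + 1 = 190.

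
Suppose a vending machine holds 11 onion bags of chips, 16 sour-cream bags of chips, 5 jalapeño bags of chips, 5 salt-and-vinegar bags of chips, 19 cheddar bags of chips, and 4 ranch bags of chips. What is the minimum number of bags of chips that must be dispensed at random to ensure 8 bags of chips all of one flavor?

36

In the worst case we take at most 7 of each flavor, but all 5 jalapeño, all 5 salt-and-vinegar, and all 4 ranch (fewer than 7), giving 7 + 7 + 5 + 5 + 7 + 4 = 35.
One more bag of chips then forces some flavor to 8, so 35 + 1 = 36.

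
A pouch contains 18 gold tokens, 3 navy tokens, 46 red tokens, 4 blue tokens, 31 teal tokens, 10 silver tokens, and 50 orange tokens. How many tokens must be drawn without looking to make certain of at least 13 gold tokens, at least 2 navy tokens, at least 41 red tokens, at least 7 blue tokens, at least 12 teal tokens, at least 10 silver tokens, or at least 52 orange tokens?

128

The worst case stops just short of every target: 12 gold, 1 navy, 40 red, all 4 blue, 11 teal, 9 silver, all 50 orange — 12 + 1 + 40 + 4 + 11 + 9 + 50 = 127 tokens.
One more token must push some color to its target, so 127 + 1 = 128.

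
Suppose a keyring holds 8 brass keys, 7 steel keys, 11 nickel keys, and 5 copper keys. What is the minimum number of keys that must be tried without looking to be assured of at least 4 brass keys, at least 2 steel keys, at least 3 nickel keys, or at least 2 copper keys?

The worst case stops just short of every target: 3 brass, 1 steel, 2 nickel, 1 copper — 3 + 1 + 2 + 1 = 7 keys.
One more key must push some type to its target, so 7 + 1 = 8.

8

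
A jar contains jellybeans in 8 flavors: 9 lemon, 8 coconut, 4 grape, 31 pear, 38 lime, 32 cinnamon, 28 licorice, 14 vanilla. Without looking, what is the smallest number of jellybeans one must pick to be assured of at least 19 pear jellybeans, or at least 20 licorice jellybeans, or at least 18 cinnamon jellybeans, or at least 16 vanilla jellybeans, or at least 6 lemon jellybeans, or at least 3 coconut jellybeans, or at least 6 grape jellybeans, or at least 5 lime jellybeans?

84

Each of the 8 flavors has its own threshold; avoid all of them simultaneously.
The worst case stops just short of every target: 5 lemon, 2 coconut, all 4 grape, 18 pear, 4 lime, 17 cinnamon, 19 licorice, all 14 vanilla — 5 + 2 + 4 + 18 + 4 + 17 + 19 + 14 = 83 jellybeans.
One more jellybean must push some flavor to its target, so 83 + 1 = 84.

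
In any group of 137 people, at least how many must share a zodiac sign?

12

There are 12 zodiac signs, which serve as the pigeonholes.
If each of the 12 zodiac signs held at most 11, the total would be at most 12 × 11 = 132 < 137, a contradiction.
So at least one holds ⌈137/12⌉ = 12.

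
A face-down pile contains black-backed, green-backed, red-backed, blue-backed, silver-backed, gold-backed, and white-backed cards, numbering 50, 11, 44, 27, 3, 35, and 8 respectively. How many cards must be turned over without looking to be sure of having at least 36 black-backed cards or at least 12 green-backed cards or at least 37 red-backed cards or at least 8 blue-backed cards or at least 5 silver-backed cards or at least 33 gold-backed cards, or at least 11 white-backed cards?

The worst case stops just short of every target: 35 black-backed, 11 green-backed, 36 red-backed, 7 blue-backed, all 3 silver-backed, 32 gold-backed, all 8 white-backed — 35 + 11 + 36 + 7 + 3 + 32 + 8 = 132 cards.
One more card must push some back color to its target, so 132 + 1 = 133.

133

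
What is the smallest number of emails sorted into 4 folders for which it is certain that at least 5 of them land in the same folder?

There are 4 folders acting as pigeonholes.
With 4 × 4 = 16 emails we could place exactly 4 in each, with no class reaching 5.
One more forces some class to hold 5, so 16 + 1 = 17.

17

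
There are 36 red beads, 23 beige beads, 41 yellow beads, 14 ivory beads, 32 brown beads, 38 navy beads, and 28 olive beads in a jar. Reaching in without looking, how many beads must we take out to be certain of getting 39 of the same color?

210

In the worst case we take at most 38 of each color, but all 36 red, all 23 beige, all 14 ivory, all 32 brown, and all 28 olive (fewer than 38), giving 36 + 23 + 38 + 14 + 32 + 38 + 28 = 209.
One more bead then forces some color to 39, so 209 + 1 = 210.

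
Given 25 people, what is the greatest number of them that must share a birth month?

3

There are 12 months of the year, which serve as the pigeonholes.
If each of the 12 months of the year held at most 2, the total would be at most 12 × 2 = 24 < 25, a contradiction.
So at least one holds ⌈25/12⌉ = 3.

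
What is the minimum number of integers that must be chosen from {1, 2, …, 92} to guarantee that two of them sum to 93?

47

Partition {1, …, 92} into 46 pairs: {1,92}, {2,91}, …, {46,47}.
Choosing 46 integers — say the integers 1 through 46 — takes one from each pair and avoids the property.
Choosing 47 forces two into the same pair by pigeonhole, and those sum to 93. So 47.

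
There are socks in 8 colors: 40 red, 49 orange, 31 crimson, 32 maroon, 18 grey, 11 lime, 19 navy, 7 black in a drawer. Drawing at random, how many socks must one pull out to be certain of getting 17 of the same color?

In the worst case we take at most 16 of each color, but all 11 lime and all 7 black (fewer than 16), giving 16 + 16 + 16 + 16 + 16 + 11 + 16 + 7 = 114.
One more sock then forces some color to 17, so 114 + 1 = 115.

115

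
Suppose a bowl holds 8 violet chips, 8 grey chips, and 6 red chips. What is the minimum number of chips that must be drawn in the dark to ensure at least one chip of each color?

The hardest color to obtain is red: we could draw every other chip first — 22 − 6 = 16 chips — without a single red one.
The next draw must be red, so 16 + 1 = 17.

17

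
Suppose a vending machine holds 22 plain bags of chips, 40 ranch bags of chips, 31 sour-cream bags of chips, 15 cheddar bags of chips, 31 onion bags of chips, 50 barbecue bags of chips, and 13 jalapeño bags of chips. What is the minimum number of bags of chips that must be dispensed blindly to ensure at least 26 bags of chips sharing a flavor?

151

Treat the 7 flavors as pigeonholes.
In the worst case we take at most 25 of each flavor, but all 22 plain, all 15 cheddar, and all 13 jalapeño (fewer than 25), giving 22 + 25 + 25 + 15 + 25 + 25 + 13 = 150.
One more bag of chips then forces some flavor to 26, so 150 + 1 = 151.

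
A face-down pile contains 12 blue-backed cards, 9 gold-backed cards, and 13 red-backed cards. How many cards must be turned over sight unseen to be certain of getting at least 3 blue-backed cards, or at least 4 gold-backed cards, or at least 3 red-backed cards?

8

The worst case stops just short of every target: 2 blue-backed, 3 gold-backed, 2 red-backed — 2 + 3 + 2 = 7 cards.
One more card must push some back color to its target, so 7 + 1 = 8.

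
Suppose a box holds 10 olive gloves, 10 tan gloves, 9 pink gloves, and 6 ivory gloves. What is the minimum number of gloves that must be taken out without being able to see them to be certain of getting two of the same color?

5

Treat the 4 colors as pigeonholes.
The worst case takes 1 glove of each color without reaching 2 of any: 4 × 1 = 4.
The next glove must bring some color to 2, so 4 + 1 = 5.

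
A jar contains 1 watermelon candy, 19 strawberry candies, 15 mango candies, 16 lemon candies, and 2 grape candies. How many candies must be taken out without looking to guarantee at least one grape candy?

52

The worst case draws every non-grape candy first: 1 + 19 + 15 + 16 = 51.
The next draw is then forced to be grape, giving 51 + 1 = 52.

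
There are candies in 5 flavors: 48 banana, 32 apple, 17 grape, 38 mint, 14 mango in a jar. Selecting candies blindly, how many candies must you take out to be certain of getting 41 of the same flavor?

142

Treat the 5 flavors as pigeonholes.
In the worst case we take at most 40 of each flavor, but all 32 apple, all 17 grape, all 38 mint, and all 14 mango (fewer than 40), giving 40 + 32 + 17 + 38 + 14 = 141.
One more candy then forces some flavor to 41, so 141 + 1 = 142.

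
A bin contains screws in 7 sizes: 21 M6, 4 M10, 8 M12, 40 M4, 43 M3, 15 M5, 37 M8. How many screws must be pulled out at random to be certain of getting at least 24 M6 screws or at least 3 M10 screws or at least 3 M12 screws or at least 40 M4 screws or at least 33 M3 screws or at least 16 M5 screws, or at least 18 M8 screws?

129

Each of the 7 sizes has its own threshold; avoid all of them simultaneously.
The worst case stops just short of every target: all 21 M6, 2 M10, 2 M12, 39 M4, 32 M3, 15 M5, 17 M8 — 21 + 2 + 2 + 39 + 32 + 15 + 17 = 128 screws.
One more screw must push some size to its target, so 128 + 1 = 129.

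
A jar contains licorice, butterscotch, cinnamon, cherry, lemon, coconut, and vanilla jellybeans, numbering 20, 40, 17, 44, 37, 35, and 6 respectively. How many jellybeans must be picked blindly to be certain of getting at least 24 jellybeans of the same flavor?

Treat the 7 flavors as pigeonholes.
In the worst case we take at most 23 of each flavor, but all 20 licorice, all 17 cinnamon, and all 6 vanilla (fewer than 23), giving 20 + 23 + 17 + 23 + 23 + 23 + 6 = 135.
One more jellybean then forces some flavor to 24, so 135 + 1 = 136.

136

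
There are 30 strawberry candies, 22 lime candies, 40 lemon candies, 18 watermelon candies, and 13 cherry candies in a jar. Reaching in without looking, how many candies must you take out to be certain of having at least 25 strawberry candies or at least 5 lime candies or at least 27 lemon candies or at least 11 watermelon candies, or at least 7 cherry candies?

71

The worst case stops just short of every target: 24 strawberry, 4 lime, 26 lemon, 10 watermelon, 6 cherry — 24 + 4 + 26 + 10 + 6 = 70 candies.
One more candy must push some flavor to its target, so 70 + 1 = 71.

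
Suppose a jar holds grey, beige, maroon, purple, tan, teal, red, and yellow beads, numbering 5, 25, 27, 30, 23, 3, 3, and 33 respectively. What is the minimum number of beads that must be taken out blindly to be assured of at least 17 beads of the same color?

In the worst case we take at most 16 of each color, but all 5 grey, all 3 teal, and all 3 red (fewer than 16), giving 5 + 16 + 16 + 16 + 16 + 3 + 3 + 16 = 91.
One more bead then forces some color to 17, so 91 + 1 = 92.

92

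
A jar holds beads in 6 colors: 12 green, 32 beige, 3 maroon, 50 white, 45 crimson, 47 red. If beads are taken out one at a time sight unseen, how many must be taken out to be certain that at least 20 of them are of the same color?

92

In the worst case we take at most 19 of each color, but all 12 green and all 3 maroon (fewer than 19), giving 12 + 19 + 3 + 19 + 19 + 19 = 91.
One more bead then forces some color to 20, so 91 + 1 = 92.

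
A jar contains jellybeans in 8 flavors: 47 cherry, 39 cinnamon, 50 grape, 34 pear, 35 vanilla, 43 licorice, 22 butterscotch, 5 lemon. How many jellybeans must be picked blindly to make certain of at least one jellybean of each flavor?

271

The hardest flavor to obtain is lemon: we could draw every other jellybean first — 275 − 5 = 270 jellybeans — without a single lemon one.
The next draw must be lemon, so 270 + 1 = 271.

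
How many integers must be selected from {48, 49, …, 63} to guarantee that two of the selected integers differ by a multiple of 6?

7

Group the integers by remainder mod 6; there are 6 residue classes, each nonempty in this range.
Choosing one from each class (6 integers) avoids any shared remainder.
One more choice must repeat a class, so two differ by a multiple of 6. Hence 6 + 1 = 7.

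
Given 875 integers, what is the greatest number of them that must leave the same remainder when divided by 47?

19

The 875 integers fall into 47 residue classes modulo 47.
If each of the 47 residue classes modulo 47 held at most 18, the total would be at most 47 × 18 = 846 < 875, a contradiction.
So at least one holds ⌈875/47⌉ = 19.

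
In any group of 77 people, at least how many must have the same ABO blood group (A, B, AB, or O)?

There are 4 ABO blood groups, which serve as the pigeonholes.
If each of the 4 ABO blood groups held at most 19, the total would be at most 4 × 19 = 76 < 77, a contradiction.
So at least one holds ⌈77/4⌉ = 20.

20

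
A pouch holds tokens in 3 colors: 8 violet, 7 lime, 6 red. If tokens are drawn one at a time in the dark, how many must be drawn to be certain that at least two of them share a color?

Treat the 3 colors as pigeonholes.
The worst case takes 1 token of each color without reaching 2 of any: 3 × 1 = 3.
The next token must bring some color to 2, so 3 + 1 = 4.

4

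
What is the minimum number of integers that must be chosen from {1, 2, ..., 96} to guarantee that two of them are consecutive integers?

Partition {1, …, 96} into 48 pairs: {1,2}, {3,4}, …, {95,96}.
Choosing 48 integers — say the 48 even numbers 2, 4, …, 96 — takes one from each pair and avoids the property.
Choosing 49 forces two into the same pair by pigeonhole, and those are consecutive. So 49.

49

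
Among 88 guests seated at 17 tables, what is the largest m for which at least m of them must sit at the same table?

If each of the 17 tables held at most 5, the total would be at most 17 × 5 = 85 < 88, a contradiction.
So at least one holds ⌈88/17⌉ = 6.

6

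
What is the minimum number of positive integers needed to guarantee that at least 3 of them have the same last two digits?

201

There are 100 possible two-digit endings acting as pigeonholes.
With 100 × 2 = 200 positive integers we could place exactly 2 in each, with no class reaching 3.
One more forces some class to hold 3, so 200 + 1 = 201.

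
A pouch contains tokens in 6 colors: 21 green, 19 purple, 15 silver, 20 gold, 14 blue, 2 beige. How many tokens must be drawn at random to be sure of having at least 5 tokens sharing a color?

23

In the worst case we take at most 4 of each color, but all 2 beige (fewer than 4), giving 4 + 4 + 4 + 4 + 4 + 2 = 22.
One more token then forces some color to 5, so 22 + 1 = 23.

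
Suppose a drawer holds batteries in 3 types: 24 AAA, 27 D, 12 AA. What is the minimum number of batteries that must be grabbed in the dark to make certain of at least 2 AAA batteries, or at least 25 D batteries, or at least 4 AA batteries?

The worst case stops just short of every target: 1 AAA, 24 D, 3 AA — 1 + 24 + 3 = 28 batteries.
One more battery must push some type to its target, so 28 + 1 = 29.

29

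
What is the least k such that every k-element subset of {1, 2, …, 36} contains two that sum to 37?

19

Partition {1, …, 36} into 18 pairs: {1,36}, {2,35}, …, {18,19}.
Choosing 18 integers — say the integers 1 through 18 — takes one from each pair and avoids the property.
Choosing 19 forces two into the same pair by pigeonhole, and those sum to 37. So 19.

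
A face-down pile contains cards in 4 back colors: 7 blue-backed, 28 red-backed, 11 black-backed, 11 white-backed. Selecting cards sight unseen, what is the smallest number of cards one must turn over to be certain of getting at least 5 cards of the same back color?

17

The worst case takes 4 cards of each back color without reaching 5 of any: 4 × 4 = 16.
The next card must bring some back color to 5, so 16 + 1 = 17.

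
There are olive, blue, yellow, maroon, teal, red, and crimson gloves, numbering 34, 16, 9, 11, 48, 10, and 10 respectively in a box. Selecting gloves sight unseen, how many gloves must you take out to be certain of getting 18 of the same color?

91

In the worst case we take at most 17 of each color, but all 16 blue, all 9 yellow, all 11 maroon, all 10 red, and all 10 crimson (fewer than 17), giving 17 + 16 + 9 + 11 + 17 + 10 + 10 = 90.
One more glove then forces some color to 18, so 90 + 1 = 91.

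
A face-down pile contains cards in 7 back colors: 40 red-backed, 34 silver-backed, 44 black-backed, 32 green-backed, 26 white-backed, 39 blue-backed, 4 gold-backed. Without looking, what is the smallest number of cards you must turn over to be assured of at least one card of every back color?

The hardest back color to obtain is gold-backed: we could draw every other card first — 219 − 4 = 215 cards — without a single gold-backed one.
The next draw must be gold-backed, so 215 + 1 = 216.

216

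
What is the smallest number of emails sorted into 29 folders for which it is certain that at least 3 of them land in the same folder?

59

There are 29 folders acting as pigeonholes.
With 29 × 2 = 58 emails we could place exactly 2 in each, with no class reaching 3.
One more forces some class to hold 3, so 58 + 1 = 59.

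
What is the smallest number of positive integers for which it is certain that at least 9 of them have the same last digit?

There are 10 possible last digits acting as pigeonholes.
With 10 × 8 = 80 positive integers we could place exactly 8 in each, with no class reaching 9.
One more forces some class to hold 9, so 80 + 1 = 81.

81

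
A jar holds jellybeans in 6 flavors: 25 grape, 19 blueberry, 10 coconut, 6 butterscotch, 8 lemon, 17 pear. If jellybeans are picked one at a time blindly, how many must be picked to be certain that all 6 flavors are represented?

The hardest flavor to obtain is butterscotch: we could draw every other jellybean first — 85 − 6 = 79 jellybeans — without a single butterscotch one.
The next draw must be butterscotch, so 79 + 1 = 80.

80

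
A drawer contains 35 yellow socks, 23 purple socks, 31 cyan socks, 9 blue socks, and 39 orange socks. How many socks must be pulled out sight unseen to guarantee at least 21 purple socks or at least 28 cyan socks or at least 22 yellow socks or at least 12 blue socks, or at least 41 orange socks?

117

The worst case stops just short of every target: 21 yellow, 20 purple, 27 cyan, all 9 blue, all 39 orange — 21 + 20 + 27 + 9 + 39 = 116 socks.
One more sock must push some color to its target, so 116 + 1 = 117.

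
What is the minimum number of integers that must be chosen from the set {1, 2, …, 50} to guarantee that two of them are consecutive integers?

26

Partition {1, …, 50} into 25 pairs: {1,2}, {3,4}, …, {49,50}.
Choosing 25 integers — say the 25 even numbers 2, 4, …, 50 — takes one from each pair and avoids the property.
Choosing 26 forces two into the same pair by pigeonhole, and those are consecutive. So 26.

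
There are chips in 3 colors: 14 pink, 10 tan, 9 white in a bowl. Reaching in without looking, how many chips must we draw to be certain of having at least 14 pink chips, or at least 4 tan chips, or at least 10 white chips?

26

The worst case stops just short of every target: 13 pink, 3 tan, 9 white — 13 + 3 + 9 = 25 chips.
One more chip must push some color to its target, so 25 + 1 = 26.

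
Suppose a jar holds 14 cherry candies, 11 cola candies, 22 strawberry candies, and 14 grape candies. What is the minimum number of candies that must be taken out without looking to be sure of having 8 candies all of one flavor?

The worst case takes 7 candies of each flavor without reaching 8 of any: 4 × 7 = 28.
The next candy must bring some flavor to 8, so 28 + 1 = 29.

29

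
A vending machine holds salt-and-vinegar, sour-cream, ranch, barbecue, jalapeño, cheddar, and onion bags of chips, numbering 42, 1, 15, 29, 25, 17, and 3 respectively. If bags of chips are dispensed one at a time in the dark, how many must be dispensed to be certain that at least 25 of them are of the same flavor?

In the worst case we take at most 24 of each flavor, but all 1 sour-cream, all 15 ranch, all 17 cheddar, and all 3 onion (fewer than 24), giving 24 + 1 + 15 + 24 + 24 + 17 + 3 = 108.
One more bag of chips then forces some flavor to 25, so 108 + 1 = 109.

109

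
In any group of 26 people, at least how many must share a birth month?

3

There are 12 months of the year, which serve as the pigeonholes.
If each of the 12 months of the year held at most 2, the total would be at most 12 × 2 = 24 < 26, a contradiction.
So at least one holds ⌈26/12⌉ = 3.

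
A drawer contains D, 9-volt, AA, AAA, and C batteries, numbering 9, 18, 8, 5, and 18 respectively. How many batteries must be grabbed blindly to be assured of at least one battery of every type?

The hardest type to obtain is AAA: we could draw every other battery first — 58 − 5 = 53 batteries — without a single AAA one.
The next draw must be AAA, so 53 + 1 = 54.

54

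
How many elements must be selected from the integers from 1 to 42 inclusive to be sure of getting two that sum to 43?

Partition {1, …, 42} into 21 pairs: {1,42}, {2,41}, …, {21,22}.
Choosing 21 integers — say the integers 1 through 21 — takes one from each pair and avoids the property.
Choosing 22 forces two into the same pair by pigeonhole, and those sum to 43. So 22.

22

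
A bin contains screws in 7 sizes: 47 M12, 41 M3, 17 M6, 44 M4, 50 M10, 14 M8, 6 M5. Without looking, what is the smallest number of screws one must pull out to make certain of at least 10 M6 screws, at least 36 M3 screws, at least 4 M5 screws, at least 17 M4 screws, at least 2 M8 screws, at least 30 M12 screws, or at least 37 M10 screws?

130

Each of the 7 sizes has its own threshold; avoid all of them simultaneously.
The worst case stops just short of every target: 29 M12, 35 M3, 9 M6, 16 M4, 36 M10, 1 M8, 3 M5 — 29 + 35 + 9 + 16 + 36 + 1 + 3 = 129 screws.
One more screw must push some size to its target, so 129 + 1 = 130.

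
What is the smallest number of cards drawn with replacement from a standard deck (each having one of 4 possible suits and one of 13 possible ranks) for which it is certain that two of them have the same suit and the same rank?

53

There are 4 × 13 = 52 (suit, rank) combinations acting as pigeonholes.
With 52 cards drawn with replacement from a standard deck we could place one in each, avoiding any repeat.
One more forces some (suit, rank) pair to hold 2, so 52 + 1 = 53.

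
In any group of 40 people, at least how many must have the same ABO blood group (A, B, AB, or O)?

10

If each of the 4 ABO blood groups held at most 9, the total would be at most 4 × 9 = 36 < 40, a contradiction.
So at least one holds ⌈40/4⌉ = 10.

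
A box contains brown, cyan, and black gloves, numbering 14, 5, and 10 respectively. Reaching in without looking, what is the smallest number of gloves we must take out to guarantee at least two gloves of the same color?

The worst case takes 1 glove of each color without reaching 2 of any: 3 × 1 = 3.
The next glove must bring some color to 2, so 3 + 1 = 4.

4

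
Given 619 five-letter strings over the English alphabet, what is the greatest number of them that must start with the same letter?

24

There are 26 possible first letters, which serve as the pigeonholes.
If each of the 26 possible first letters held at most 23, the total would be at most 26 × 23 = 598 < 619, a contradiction.
So at least one holds ⌈619/26⌉ = 24.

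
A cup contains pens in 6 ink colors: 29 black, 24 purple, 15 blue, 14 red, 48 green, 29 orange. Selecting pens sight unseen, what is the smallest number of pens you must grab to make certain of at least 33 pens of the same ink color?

144

Treat the 6 ink colors as pigeonholes.
In the worst case we take at most 32 of each ink color, but all 29 black, all 24 purple, all 15 blue, all 14 red, and all 29 orange (fewer than 32), giving 29 + 24 + 15 + 14 + 32 + 29 = 143.
One more pen then forces some ink color to 33, so 143 + 1 = 144.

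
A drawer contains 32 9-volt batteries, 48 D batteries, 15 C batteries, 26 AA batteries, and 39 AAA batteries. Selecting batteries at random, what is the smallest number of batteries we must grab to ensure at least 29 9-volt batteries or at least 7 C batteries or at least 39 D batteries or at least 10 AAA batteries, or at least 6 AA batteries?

The worst case stops just short of every target: 28 9-volt, 38 D, 6 C, 5 AA, 9 AAA — 28 + 38 + 6 + 5 + 9 = 86 batteries.
One more battery must push some type to its target, so 86 + 1 = 87.

87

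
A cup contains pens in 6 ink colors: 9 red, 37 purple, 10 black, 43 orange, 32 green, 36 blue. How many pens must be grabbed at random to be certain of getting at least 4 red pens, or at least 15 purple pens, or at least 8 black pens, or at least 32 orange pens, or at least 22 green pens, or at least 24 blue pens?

The worst case stops just short of every target: 3 red, 14 purple, 7 black, 31 orange, 21 green, 23 blue — 3 + 14 + 7 + 31 + 21 + 23 = 99 pens.
One more pen must push some ink color to its target, so 99 + 1 = 100.

100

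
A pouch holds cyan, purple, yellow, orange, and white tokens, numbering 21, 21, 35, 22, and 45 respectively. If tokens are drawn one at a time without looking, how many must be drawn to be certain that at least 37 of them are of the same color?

136

Treat the 5 colors as pigeonholes.
In the worst case we take at most 36 of each color, but all 21 cyan, all 21 purple, all 35 yellow, and all 22 orange (fewer than 36), giving 21 + 21 + 35 + 22 + 36 = 135.
One more token then forces some color to 37, so 135 + 1 = 136.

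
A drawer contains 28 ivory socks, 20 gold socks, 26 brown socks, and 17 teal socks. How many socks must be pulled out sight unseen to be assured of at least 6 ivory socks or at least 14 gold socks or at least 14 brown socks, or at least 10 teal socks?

The worst case stops just short of every target: 5 ivory, 13 gold, 13 brown, 9 teal — 5 + 13 + 13 + 9 = 40 socks.
One more sock must push some color to its target, so 40 + 1 = 41.

41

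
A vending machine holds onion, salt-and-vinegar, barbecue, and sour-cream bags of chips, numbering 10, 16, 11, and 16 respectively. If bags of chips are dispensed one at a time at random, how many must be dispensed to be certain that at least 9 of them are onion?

The worst case draws every non-onion bag of chips first: 16 + 11 + 16 = 43.
The next 9 draws are then forced to be onion, giving 43 + 9 = 52.

52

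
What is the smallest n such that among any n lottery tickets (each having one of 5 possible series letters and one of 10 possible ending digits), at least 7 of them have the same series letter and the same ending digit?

There are 5 × 10 = 50 (series letter, ending digit) combinations acting as pigeonholes.
With 50 × 6 = 300 lottery tickets we could place exactly 6 in each, with no (series letter, ending digit) pair reaching 7.
One more forces some (series letter, ending digit) pair to hold 7, so 300 + 1 = 301.

301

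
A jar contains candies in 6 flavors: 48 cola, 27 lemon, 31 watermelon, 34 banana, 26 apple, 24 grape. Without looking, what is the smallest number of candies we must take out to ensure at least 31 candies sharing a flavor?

168

In the worst case we take at most 30 of each flavor, but all 27 lemon, all 26 apple, and all 24 grape (fewer than 30), giving 30 + 27 + 30 + 30 + 26 + 24 = 167.
One more candy then forces some flavor to 31, so 167 + 1 = 168.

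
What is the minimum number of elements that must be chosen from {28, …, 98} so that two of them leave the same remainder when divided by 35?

36

Group the integers by remainder mod 35; there are 35 residue classes, each nonempty in this range.
Choosing one from each class (35 integers) avoids any shared remainder.
One more choice must repeat a class, so two differ by a multiple of 35. Hence 35 + 1 = 36.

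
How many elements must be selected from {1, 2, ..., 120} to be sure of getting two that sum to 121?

Partition {1, …, 120} into 60 pairs: {1,120}, {2,119}, …, {60,61}.
Choosing 60 integers — say the integers 1 through 60 — takes one from each pair and avoids the property.
Choosing 61 forces two into the same pair by pigeonhole, and those sum to 121. So 61.

61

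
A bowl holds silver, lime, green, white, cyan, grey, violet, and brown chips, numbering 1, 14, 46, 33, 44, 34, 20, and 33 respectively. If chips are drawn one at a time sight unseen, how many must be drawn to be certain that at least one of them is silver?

225

The worst case draws every non-silver chip first: 14 + 46 + 33 + 44 + 34 + 20 + 33 = 224.
The next draw is then forced to be silver, giving 224 + 1 = 225.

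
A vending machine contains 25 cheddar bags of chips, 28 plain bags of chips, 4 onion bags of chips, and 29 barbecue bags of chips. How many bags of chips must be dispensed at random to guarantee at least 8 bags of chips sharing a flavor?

26

Treat the 4 flavors as pigeonholes.
In the worst case we take at most 7 of each flavor, but all 4 onion (fewer than 7), giving 7 + 7 + 4 + 7 = 25.
One more bag of chips then forces some flavor to 8, so 25 + 1 = 26.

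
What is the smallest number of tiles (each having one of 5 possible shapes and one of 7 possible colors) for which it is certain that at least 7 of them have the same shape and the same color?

211

There are 5 × 7 = 35 (shape, color) combinations acting as pigeonholes.
With 35 × 6 = 210 tiles we could place exactly 6 in each, with no (shape, color) pair reaching 7.
One more forces some (shape, color) pair to hold 7, so 210 + 1 = 211.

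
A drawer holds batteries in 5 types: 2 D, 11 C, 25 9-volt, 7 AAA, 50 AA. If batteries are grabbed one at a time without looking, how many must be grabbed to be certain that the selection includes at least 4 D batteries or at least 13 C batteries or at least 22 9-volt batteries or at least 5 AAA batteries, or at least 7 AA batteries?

Each of the 5 types has its own threshold; avoid all of them simultaneously.
The worst case stops just short of every target: all 2 D, all 11 C, 21 9-volt, 4 AAA, 6 AA — 2 + 11 + 21 + 4 + 6 = 44 batteries.
One more battery must push some type to its target, so 44 + 1 = 45.

45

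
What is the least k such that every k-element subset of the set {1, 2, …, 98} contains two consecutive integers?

Partition {1, …, 98} into 49 pairs: {1,2}, {3,4}, …, {97,98}.
Choosing 49 integers — say the 49 even numbers 2, 4, …, 98 — takes one from each pair and avoids the property.
Choosing 50 forces two into the same pair by pigeonhole, and those are consecutive. So 50.

50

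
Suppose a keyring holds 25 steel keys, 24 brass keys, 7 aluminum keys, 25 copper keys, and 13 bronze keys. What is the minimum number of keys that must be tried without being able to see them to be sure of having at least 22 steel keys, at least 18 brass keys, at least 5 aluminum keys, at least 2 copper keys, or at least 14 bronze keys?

57

The worst case stops just short of every target: 21 steel, 17 brass, 4 aluminum, 1 copper, 13 bronze — 21 + 17 + 4 + 1 + 13 = 56 keys.
One more key must push some type to its target, so 56 + 1 = 57.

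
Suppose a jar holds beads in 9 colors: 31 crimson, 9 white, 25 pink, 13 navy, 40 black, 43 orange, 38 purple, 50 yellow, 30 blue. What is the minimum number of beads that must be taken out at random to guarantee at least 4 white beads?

The worst case draws every non-white bead first: 31 + 25 + 13 + 40 + 43 + 38 + 50 + 30 = 270.
The next 4 draws are then forced to be white, giving 270 + 4 = 274.

274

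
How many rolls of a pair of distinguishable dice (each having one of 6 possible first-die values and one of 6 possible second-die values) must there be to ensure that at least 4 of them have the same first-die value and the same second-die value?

There are 6 × 6 = 36 (first-die value, second-die value) combinations acting as pigeonholes.
With 36 × 3 = 108 rolls of a pair of distinguishable dice we could place exactly 3 in each, with no (first-die value, second-die value) pair reaching 4.
One more forces some (first-die value, second-die value) pair to hold 4, so 108 + 1 = 109.

109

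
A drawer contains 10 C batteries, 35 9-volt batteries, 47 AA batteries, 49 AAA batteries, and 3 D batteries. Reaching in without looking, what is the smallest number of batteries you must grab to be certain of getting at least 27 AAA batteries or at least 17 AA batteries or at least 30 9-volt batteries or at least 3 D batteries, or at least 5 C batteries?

78

Each of the 5 types has its own threshold; avoid all of them simultaneously.
The worst case stops just short of every target: 4 C, 29 9-volt, 16 AA, 26 AAA, 2 D — 4 + 29 + 16 + 26 + 2 = 77 batteries.
One more battery must push some type to its target, so 77 + 1 = 78.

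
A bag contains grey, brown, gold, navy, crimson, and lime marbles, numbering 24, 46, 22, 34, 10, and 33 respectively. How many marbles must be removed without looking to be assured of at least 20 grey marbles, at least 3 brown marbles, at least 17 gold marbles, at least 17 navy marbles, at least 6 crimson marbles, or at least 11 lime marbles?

Each of the 6 colors has its own threshold; avoid all of them simultaneously.
The worst case stops just short of every target: 19 grey, 2 brown, 16 gold, 16 navy, 5 crimson, 10 lime — 19 + 2 + 16 + 16 + 5 + 10 = 68 marbles.
One more marble must push some color to its target, so 68 + 1 = 69.

69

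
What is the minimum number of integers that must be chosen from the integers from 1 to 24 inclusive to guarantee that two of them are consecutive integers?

13

Partition {1, …, 24} into 12 pairs: {1,2}, {3,4}, …, {23,24}.
Choosing 12 integers — say the 12 even numbers 2, 4, …, 24 — takes one from each pair and avoids the property.
Choosing 13 forces two into the same pair by pigeonhole, and those are consecutive. So 13.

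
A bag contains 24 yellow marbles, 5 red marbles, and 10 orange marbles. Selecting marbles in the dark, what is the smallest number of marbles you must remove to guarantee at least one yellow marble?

The worst case draws every non-yellow marble first: 5 + 10 = 15.
The next draw is then forced to be yellow, giving 15 + 1 = 16.

16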